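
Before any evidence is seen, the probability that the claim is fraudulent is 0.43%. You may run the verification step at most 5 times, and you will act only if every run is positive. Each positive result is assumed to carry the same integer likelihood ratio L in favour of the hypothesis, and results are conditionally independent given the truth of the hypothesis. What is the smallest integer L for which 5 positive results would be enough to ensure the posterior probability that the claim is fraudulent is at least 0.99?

Prior odds = 0.0043/0.9957 = 43/9957.
Target odds = 0.99/0.01 = 99.
Need L⁵ ≥ 99 ÷ (43/9957) = 985743/43.
7⁵ = 16807 < 985743/43 ≤ 32768 = 8⁵, so L = 8.

8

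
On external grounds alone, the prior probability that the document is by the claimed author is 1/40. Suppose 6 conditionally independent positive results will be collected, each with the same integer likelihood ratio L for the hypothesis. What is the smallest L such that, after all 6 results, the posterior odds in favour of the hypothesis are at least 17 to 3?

Prior odds = 0.025/0.975 = 1/39.
Target odds = 17/3.
Need L⁶ ≥ 17/3 ÷ (1/39) = 221.
2⁶ = 64 < 221 ≤ 729 = 3⁶, so L = 3.

3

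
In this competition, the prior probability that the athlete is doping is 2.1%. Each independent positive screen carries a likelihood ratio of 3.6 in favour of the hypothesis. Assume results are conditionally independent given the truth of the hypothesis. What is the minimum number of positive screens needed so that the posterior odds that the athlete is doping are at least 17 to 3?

Prior odds = 0.021/0.979 = 21/979.
Likelihood ratio per positive screen = 3.6.
Target odds = 17/3.
Need (21/979) × 3.6ⁿ ≥ 17/3, i.e. 3.6ⁿ ≥ 16643/63.
3.6⁴ = 167.9616 falls short of 16643/63 but 3.6⁵ = 604.66176 reaches it, so n = 5.

5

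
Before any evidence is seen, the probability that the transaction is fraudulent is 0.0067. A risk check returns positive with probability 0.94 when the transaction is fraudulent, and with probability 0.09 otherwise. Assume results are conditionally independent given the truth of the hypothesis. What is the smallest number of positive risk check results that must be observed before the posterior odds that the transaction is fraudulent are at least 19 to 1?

4

Prior odds: 0.0067 ÷ 0.9933 = 67/9933.
Likelihood ratio of a positive result = 0.94/0.09 = 94/9.
Target odds = 19.
Need (67/9933) × (94/9)ⁿ ≥ 19, i.e. (94/9)ⁿ ≥ 188727/67.
(94/9)³ = 830584/729 falls short of 188727/67 but (94/9)⁴ = 78074896/6561 reaches it, so n = 4.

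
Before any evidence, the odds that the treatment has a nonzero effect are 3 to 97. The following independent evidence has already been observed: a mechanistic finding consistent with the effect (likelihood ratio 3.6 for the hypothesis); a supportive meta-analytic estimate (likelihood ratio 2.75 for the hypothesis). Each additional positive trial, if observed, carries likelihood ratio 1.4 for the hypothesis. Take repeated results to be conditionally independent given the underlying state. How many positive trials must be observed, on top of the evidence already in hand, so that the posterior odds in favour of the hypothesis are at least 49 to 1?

16

Prior odds = 3/97.
Combined Bayes factor of the evidence already in hand = 3.6 × 2.75 = 9.9.
Odds after that evidence = (3/97) × 9.9 = 297/970.
Target odds = 49.
Need 1.4ⁿ ≥ 49 ÷ (297/970) = 47530/297.
1.4¹⁵ ≈155.568 falls short of 47530/297 but 1.4¹⁶ ≈217.795 reaches it, so n = 16.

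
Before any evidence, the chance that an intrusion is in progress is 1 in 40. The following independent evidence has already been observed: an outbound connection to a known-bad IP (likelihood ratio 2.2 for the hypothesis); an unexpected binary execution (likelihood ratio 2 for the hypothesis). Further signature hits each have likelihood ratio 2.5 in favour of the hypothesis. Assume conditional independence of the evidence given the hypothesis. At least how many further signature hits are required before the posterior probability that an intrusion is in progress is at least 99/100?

Prior odds = 0.025/0.975 = 1/39.
Combined Bayes factor of the evidence already in hand = 2.2 × 2 = 4.4.
Odds after that evidence = (1/39) × 4.4 = 22/195.
Target odds = 0.99/0.01 = 99.
Need 2.5ⁿ ≥ 99 ÷ (22/195) = 877.5.
2.5⁷ = 610.3515625 falls short of 877.5 but 2.5⁸ = 390625/256 reaches it, so n = 8.

8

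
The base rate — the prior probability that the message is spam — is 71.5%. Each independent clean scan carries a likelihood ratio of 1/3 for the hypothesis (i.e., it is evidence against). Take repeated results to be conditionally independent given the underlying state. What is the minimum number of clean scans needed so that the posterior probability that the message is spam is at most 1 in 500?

7

Prior odds = 0.715/0.285 = 143/57.
Likelihood ratio per clean scan = 1/3.
Target odds: 0.002 ÷ 0.998 = 1/499.
Need (143/57) × (1/3)ⁿ ≤ 1/499, i.e. (1/3)ⁿ ≤ 57/71357.
(1/3)⁶ = 1/729 is still above 57/71357 but (1/3)⁷ = 1/2187 is at or below it, so n = 7.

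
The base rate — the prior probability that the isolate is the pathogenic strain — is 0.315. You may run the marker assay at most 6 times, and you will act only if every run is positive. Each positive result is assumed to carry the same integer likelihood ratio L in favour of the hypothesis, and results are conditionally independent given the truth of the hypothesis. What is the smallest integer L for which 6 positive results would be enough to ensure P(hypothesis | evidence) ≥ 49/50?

Prior odds = 0.315/0.685 = 63/137.
Target odds = 0.98/0.02 = 49.
Need L⁶ ≥ 49 ÷ (63/137) = 959/9.
2⁶ = 64 < 959/9 ≤ 729 = 3⁶, so L = 3.

3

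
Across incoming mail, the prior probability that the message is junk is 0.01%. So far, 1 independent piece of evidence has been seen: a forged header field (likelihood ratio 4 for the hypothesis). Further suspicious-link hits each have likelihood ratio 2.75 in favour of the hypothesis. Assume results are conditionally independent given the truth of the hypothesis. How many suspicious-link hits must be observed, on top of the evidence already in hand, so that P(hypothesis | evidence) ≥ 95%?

Prior odds = 0.0001/0.9999 = 1/9999.
Bayes factor of the evidence already in hand = 4.
Odds after that evidence = (1/9999) × 4 = 4/9999.
Target odds = 0.95/0.05 = 19.
Need 2.75ⁿ ≥ 19 ÷ (4/9999) = 47495.25.
2.75¹⁰ ≈24735.9 falls short of 47495.25 but 2.75¹¹ ≈68023.6 reaches it, so n = 11.

11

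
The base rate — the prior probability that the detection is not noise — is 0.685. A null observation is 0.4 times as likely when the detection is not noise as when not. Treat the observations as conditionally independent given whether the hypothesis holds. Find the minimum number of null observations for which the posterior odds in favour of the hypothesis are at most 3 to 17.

3

Prior odds: 0.685 ÷ 0.315 = 137/63.
Likelihood ratio per null observation = 0.4.
Target odds = 3/17.
Require 0.4ⁿ ≤ 3/17 ÷ (137/63) = 189/2329.
0.4² = 0.16 is still above 189/2329 but 0.4³ = 0.064 is at or below it, so n = 3.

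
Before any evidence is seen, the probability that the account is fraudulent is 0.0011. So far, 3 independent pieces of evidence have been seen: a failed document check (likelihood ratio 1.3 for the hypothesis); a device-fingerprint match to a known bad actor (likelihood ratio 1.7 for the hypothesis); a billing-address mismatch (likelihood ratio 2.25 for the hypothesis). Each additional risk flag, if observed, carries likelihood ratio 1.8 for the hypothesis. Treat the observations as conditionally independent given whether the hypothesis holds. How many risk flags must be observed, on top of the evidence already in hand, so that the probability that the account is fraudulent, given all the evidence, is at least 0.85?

12

Prior odds = 0.0011/0.9989 = 11/9989.
Combined Bayes factor of the evidence already in hand = 1.3 × 1.7 × 2.25 = 4.9725.
Odds after that evidence = (11/9989) × 4.9725 = 21879/3995600.
Target odds = 0.85/0.15 = 17/3.
Need 1.8ⁿ ≥ 17/3 ÷ (21879/3995600) = 3995600/3861.
1.8¹¹ ≈642.684 falls short of 3995600/3861 but 1.8¹² ≈1156.83 reaches it, so n = 12.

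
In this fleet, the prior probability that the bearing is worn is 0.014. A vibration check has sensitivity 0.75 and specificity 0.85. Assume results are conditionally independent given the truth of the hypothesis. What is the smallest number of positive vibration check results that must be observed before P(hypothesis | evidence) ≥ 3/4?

Prior odds = 0.014/0.986 = 7/493.
False-positive rate = 1 − 0.85 = 0.15; likelihood ratio of a positive = 0.75/0.15 = 5.
Target posterior odds = 0.75/0.25 = 3.
Require 5ⁿ ≥ 3 ÷ (7/493) = 1479/7.
5³ = 125 falls short of 1479/7 but 5⁴ = 625 reaches it, so n = 4.

4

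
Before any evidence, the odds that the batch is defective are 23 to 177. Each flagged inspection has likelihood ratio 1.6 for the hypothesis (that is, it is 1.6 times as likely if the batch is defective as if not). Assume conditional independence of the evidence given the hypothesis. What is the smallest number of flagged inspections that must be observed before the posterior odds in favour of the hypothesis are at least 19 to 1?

Prior odds = 23/177.
Likelihood ratio per flagged inspection = 1.6.
Target odds = 19.
Require 1.6ⁿ ≥ 19 ÷ (23/177) = 3363/23.
1.6¹⁰ ≈109.951 falls short of 3363/23 but 1.6¹¹ ≈175.922 reaches it, so n = 11.

11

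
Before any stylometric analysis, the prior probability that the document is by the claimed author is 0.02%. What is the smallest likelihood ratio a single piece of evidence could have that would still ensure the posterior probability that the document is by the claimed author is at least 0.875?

Prior odds = 0.0002/0.9998 = 1/4999.
Target odds = 0.875/0.125 = 7.
Required Bayes factor = 7 ÷ (1/4999) = 34993.

34993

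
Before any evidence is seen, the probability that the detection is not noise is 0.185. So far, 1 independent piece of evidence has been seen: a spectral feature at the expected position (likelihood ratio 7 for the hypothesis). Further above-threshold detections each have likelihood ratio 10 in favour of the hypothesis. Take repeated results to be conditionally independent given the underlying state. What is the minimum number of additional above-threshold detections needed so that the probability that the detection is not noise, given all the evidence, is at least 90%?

1

Prior odds = 0.185/0.815 = 37/163.
Bayes factor of the evidence already in hand = 7.
Odds after that evidence = (37/163) × 7 = 259/163.
Target odds = 0.9/0.1 = 9.
Need 10ⁿ ≥ 9 ÷ (259/163) = 1467/259.
10¹ = 10, which meets the required 1467/259; so n = 1.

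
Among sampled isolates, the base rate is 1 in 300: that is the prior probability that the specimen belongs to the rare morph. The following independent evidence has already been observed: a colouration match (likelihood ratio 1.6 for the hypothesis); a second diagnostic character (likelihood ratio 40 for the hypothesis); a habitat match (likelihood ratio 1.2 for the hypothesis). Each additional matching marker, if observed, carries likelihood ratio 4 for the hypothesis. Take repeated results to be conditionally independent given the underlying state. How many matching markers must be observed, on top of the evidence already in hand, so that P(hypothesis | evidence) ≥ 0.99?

5

Prior odds = (1/300)/(299/300) = 1/299.
Combined Bayes factor of the evidence already in hand = 1.6 × 40 × 1.2 = 76.8.
Odds after that evidence = (1/299) × 76.8 = 384/1495.
Target odds = 0.99/0.01 = 99.
Need 4ⁿ ≥ 99 ÷ (384/1495) = 385.4296875.
4⁴ = 256 falls short of 385.4296875 but 4⁵ = 1024 reaches it, so n = 5.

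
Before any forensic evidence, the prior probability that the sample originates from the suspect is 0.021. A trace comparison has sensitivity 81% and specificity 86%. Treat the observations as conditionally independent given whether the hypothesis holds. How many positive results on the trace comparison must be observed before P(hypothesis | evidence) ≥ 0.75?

Prior odds: 0.021 ÷ 0.979 = 21/979.
False-positive rate = 1 − 0.86 = 0.14; likelihood ratio of a positive = 0.81/0.14 = 81/14.
Target odds: 0.75 ÷ 0.25 = 3.
Need (21/979) × (81/14)ⁿ ≥ 3, i.e. (81/14)ⁿ ≥ 979/7.
(81/14)² = 6561/196 falls short of 979/7 but (81/14)³ = 531441/2744 reaches it, so n = 3.

3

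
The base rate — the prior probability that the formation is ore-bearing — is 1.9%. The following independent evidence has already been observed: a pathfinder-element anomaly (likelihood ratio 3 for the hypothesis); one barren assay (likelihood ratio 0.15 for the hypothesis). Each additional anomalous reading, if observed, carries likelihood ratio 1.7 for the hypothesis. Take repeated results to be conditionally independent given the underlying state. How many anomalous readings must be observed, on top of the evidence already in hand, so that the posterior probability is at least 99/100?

Prior odds = 0.019/0.981 = 19/981.
Combined Bayes factor of the evidence already in hand = 3 × 0.15 = 0.45.
Odds after that evidence = (19/981) × 0.45 = 19/2180.
Target odds = 0.99/0.01 = 99.
Need 1.7ⁿ ≥ 99 ÷ (19/2180) = 215820/19.
1.7¹⁷ ≈8272.4 falls short of 215820/19 but 1.7¹⁸ ≈14063.1 reaches it, so n = 18.

18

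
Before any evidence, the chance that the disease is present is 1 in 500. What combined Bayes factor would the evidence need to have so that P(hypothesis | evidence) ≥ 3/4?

Prior odds = 0.002/0.998 = 1/499.
Target odds = 0.75/0.25 = 3.
Required Bayes factor = 3 ÷ (1/499) = 1497.

1497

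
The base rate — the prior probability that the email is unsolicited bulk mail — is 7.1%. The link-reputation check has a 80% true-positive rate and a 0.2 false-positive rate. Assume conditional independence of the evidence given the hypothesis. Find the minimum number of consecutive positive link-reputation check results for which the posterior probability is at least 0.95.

4

Prior odds: 0.071 ÷ 0.929 = 71/929.
Likelihood ratio of a positive result = 0.8/0.2 = 4.
Target posterior odds = 0.95/0.05 = 19.
Require 4ⁿ ≥ 19 ÷ (71/929) = 17651/71.
4³ = 64 falls short of 17651/71 but 4⁴ = 256 reaches it, so n = 4.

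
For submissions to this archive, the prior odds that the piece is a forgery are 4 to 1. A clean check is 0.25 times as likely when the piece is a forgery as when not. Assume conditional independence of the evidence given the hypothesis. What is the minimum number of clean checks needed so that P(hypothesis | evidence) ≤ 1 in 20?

4

Prior odds = 4.
Likelihood ratio per clean check = 0.25.
Target posterior odds = 0.05/0.95 = 1/19.
Need 4 × 0.25ⁿ ≤ 1/19, i.e. 0.25ⁿ ≤ 1/76.
0.25³ = 0.015625 is still above 1/76 but 0.25⁴ = 0.00390625 is at or below it, so n = 4.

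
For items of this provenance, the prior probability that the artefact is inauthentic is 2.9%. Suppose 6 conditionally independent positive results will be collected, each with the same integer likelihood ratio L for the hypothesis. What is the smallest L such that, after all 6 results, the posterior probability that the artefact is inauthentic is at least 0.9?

3

Prior odds = 0.029/0.971 = 29/971.
Target odds = 0.9/0.1 = 9.
Need L⁶ ≥ 9 ÷ (29/971) = 8739/29.
2⁶ = 64 < 8739/29 ≤ 729 = 3⁶, so L = 3.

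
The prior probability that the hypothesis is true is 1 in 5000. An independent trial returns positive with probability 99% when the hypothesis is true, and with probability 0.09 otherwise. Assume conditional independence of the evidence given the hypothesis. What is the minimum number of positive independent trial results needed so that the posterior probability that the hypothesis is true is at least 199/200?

Prior odds = 0.0002/0.9998 = 1/4999.
Likelihood ratio of a positive result = 0.99/0.09 = 11.
Target odds: 0.995 ÷ 0.005 = 199.
Require 11ⁿ ≥ 199 ÷ (1/4999) = 994801.
11⁵ = 161051 falls short of 994801 but 11⁶ = 1771561 reaches it, so n = 6.

6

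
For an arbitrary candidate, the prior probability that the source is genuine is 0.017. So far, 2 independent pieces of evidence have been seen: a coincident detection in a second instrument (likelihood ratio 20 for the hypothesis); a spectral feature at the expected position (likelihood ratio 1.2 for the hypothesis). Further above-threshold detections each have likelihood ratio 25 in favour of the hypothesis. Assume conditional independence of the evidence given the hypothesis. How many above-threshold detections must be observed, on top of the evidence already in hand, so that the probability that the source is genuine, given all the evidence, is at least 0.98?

Prior odds = 0.017/0.983 = 17/983.
Combined Bayes factor of the evidence already in hand = 20 × 1.2 = 24.
Odds after that evidence = (17/983) × 24 = 408/983.
Target odds = 0.98/0.02 = 49.
Need 25ⁿ ≥ 49 ÷ (408/983) = 48167/408.
25¹ = 25 falls short of 48167/408 but 25² = 625 reaches it, so n = 2.

2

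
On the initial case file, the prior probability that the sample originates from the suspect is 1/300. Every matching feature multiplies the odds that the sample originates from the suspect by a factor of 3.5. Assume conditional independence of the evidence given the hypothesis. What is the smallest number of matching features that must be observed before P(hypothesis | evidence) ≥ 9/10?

Prior odds: (1/300) ÷ (299/300) = 1/299.
Likelihood ratio per matching feature = 3.5.
Target odds: 0.9 ÷ 0.1 = 9.
Require 3.5ⁿ ≥ 9 ÷ (1/299) = 2691.
3.5⁶ = 1838.265625 falls short of 2691 but 3.5⁷ = 823543/128 reaches it, so n = 7.

7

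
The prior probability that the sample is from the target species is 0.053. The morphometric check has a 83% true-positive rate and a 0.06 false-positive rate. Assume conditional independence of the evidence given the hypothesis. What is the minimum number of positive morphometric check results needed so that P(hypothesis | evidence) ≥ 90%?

2

Prior odds = 0.053/0.947 = 53/947.
Likelihood ratio of a positive result = 0.83/0.06 = 83/6.
Target odds: 0.9 ÷ 0.1 = 9.
Require (83/6)ⁿ ≥ 9 ÷ (53/947) = 8523/53.
(83/6)¹ = 83/6 falls short of 8523/53 but (83/6)² = 6889/36 reaches it, so n = 2.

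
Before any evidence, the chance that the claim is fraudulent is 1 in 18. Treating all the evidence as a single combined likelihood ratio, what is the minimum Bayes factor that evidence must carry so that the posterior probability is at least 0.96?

408

Prior odds = (1/18)/(17/18) = 1/17.
Target odds = 0.96/0.04 = 24.
Required Bayes factor = 24 ÷ (1/17) = 408.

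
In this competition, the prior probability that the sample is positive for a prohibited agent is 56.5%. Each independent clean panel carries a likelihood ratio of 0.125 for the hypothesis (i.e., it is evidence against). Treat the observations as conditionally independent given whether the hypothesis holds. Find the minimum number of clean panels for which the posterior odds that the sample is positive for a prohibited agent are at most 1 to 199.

3

Prior odds: 0.565 ÷ 0.435 = 113/87.
Likelihood ratio per clean panel = 0.125.
Target odds = 1/199.
Require 0.125ⁿ ≤ 1/199 ÷ (113/87) = 87/22487.
0.125² = 0.015625 is still above 87/22487 but 0.125³ = 0.001953125 is at or below it, so n = 3.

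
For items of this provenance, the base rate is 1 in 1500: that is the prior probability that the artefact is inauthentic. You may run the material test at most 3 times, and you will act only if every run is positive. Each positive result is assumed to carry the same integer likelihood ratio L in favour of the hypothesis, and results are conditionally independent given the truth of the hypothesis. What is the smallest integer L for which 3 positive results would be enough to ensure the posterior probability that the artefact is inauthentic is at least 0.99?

Prior odds = (1/1500)/(1499/1500) = 1/1499.
Target odds = 0.99/0.01 = 99.
Need L³ ≥ 99 ÷ (1/1499) = 148401.
52³ = 140608 < 148401 ≤ 148877 = 53³, so L = 53.

53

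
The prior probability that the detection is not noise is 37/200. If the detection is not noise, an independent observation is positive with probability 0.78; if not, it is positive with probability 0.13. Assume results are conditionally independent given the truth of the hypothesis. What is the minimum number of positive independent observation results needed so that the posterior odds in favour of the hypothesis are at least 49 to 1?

3

Prior odds = 0.185/0.815 = 37/163.
Likelihood ratio of a positive = 0.78/0.13 = 6.
Target odds = 49.
Require 6ⁿ ≥ 49 ÷ (37/163) = 7987/37.
6² = 36 falls short of 7987/37 but 6³ = 216 reaches it, so n = 3.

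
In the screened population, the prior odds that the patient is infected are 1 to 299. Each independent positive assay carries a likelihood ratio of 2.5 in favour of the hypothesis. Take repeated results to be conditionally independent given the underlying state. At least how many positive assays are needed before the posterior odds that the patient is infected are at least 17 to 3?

Prior odds = 1/299.
Likelihood ratio per positive assay = 2.5.
Target odds = 17/3.
Need (1/299) × 2.5ⁿ ≥ 17/3, i.e. 2.5ⁿ ≥ 5083/3.
2.5⁸ = 390625/256 falls short of 5083/3 but 2.5⁹ = 1953125/512 reaches it, so n = 9.

9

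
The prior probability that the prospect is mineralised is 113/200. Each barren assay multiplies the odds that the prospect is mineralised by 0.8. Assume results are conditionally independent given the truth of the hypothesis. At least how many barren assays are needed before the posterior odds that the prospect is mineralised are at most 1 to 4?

Prior odds: 0.565 ÷ 0.435 = 113/87.
Likelihood ratio per barren assay = 0.8.
Target odds = 0.25.
Require 0.8ⁿ ≤ 0.25 ÷ (113/87) = 87/452.
0.8⁷ = 16384/78125 is still above 87/452 but 0.8⁸ = 65536/390625 is at or below it, so n = 8.

8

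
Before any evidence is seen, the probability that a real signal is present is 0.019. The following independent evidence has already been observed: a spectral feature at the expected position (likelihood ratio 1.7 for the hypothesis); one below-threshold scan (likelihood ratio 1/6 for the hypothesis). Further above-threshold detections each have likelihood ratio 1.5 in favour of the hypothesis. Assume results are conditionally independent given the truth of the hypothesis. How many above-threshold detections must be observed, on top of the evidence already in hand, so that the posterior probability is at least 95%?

21

Prior odds = 0.019/0.981 = 19/981.
Combined Bayes factor of the evidence already in hand = 1.7 × (1/6) = 17/60.
Odds after that evidence = (19/981) × 17/60 = 323/58860.
Target odds = 0.95/0.05 = 19.
Need 1.5ⁿ ≥ 19 ÷ (323/58860) = 58860/17.
1.5²⁰ ≈3325.26 falls short of 58860/17 but 1.5²¹ ≈4987.89 reaches it, so n = 21.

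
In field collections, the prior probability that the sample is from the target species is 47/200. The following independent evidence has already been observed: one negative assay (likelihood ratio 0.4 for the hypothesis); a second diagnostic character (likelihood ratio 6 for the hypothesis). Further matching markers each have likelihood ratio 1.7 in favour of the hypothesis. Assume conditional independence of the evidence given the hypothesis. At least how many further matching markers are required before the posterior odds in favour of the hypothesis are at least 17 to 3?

Prior odds = 0.235/0.765 = 47/153.
Combined Bayes factor of the evidence already in hand = 0.4 × 6 = 2.4.
Odds after that evidence = (47/153) × 2.4 = 188/255.
Target odds = 17/3.
Need 1.7ⁿ ≥ 17/3 ÷ (188/255) = 1445/188.
1.7³ = 4.913 falls short of 1445/188 but 1.7⁴ = 8.3521 reaches it, so n = 4.

4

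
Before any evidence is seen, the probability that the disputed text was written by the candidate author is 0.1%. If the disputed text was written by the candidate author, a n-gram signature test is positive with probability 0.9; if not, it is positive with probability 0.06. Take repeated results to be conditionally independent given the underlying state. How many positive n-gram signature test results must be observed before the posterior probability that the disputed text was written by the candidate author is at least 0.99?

Prior odds: 0.001 ÷ 0.999 = 1/999.
Likelihood ratio of a positive = 0.9/0.06 = 15.
Target posterior odds = 0.99/0.01 = 99.
Require 15ⁿ ≥ 99 ÷ (1/999) = 98901.
15⁴ = 50625 falls short of 98901 but 15⁵ = 759375 reaches it, so n = 5.

5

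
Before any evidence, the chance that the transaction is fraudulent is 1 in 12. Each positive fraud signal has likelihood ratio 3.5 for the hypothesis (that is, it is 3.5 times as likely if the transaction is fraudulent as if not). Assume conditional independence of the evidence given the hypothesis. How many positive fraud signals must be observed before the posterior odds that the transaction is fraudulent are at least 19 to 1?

Prior odds: (1/12) ÷ (11/12) = 1/11.
Likelihood ratio per positive fraud signal = 3.5.
Target odds = 19.
Require 3.5ⁿ ≥ 19 ÷ (1/11) = 209.
3.5⁴ = 150.0625 falls short of 209 but 3.5⁵ = 525.21875 reaches it, so n = 5.

5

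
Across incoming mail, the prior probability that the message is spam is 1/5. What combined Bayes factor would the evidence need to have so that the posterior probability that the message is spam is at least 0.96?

Prior odds = 0.2/0.8 = 0.25.
Target odds = 0.96/0.04 = 24.
Required Bayes factor = 24 ÷ 0.25 = 96.

96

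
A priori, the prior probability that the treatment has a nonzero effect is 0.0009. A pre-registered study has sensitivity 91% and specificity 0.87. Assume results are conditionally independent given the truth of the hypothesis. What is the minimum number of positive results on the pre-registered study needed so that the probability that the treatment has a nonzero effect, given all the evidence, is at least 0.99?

Prior odds: 0.0009 ÷ 0.9991 = 9/9991.
False-positive rate = 1 − 0.87 = 0.13; likelihood ratio of a positive = 0.91/0.13 = 7.
Target posterior odds = 0.99/0.01 = 99.
Need (9/9991) × 7ⁿ ≥ 99, i.e. 7ⁿ ≥ 109901.
7⁵ = 16807 falls short of 109901 but 7⁶ = 117649 reaches it, so n = 6.

6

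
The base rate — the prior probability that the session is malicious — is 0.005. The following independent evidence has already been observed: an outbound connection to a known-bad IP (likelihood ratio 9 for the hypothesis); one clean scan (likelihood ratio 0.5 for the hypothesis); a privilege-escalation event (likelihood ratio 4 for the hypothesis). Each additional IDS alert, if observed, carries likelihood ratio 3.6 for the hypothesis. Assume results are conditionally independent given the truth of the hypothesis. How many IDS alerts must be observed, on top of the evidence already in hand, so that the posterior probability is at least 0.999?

8

Prior odds = 0.005/0.995 = 1/199.
Combined Bayes factor of the evidence already in hand = 9 × 0.5 × 4 = 18.
Odds after that evidence = (1/199) × 18 = 18/199.
Target odds = 0.999/0.001 = 999.
Need 3.6ⁿ ≥ 999 ÷ (18/199) = 11044.5.
3.6⁷ = 612220032/78125 falls short of 11044.5 but 3.6⁸ ≈28211.1 reaches it, so n = 8.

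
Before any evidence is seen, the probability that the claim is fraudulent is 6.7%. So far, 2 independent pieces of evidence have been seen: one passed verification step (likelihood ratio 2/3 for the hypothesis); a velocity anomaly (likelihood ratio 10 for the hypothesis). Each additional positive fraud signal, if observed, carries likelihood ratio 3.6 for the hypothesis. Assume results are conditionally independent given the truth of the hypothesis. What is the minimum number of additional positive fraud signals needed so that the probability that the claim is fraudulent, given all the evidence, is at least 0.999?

Prior odds = 0.067/0.933 = 67/933.
Combined Bayes factor of the evidence already in hand = (2/3) × 10 = 20/3.
Odds after that evidence = (67/933) × 20/3 = 1340/2799.
Target odds = 0.999/0.001 = 999.
Need 3.6ⁿ ≥ 999 ÷ (1340/2799) = 2796201/1340.
3.6⁵ = 604.66176 falls short of 2796201/1340 but 3.6⁶ = 34012224/15625 reaches it, so n = 6.

6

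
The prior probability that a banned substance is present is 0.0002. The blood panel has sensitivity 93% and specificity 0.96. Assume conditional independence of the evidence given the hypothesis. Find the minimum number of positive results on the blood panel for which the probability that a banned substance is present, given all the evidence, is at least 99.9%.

Prior odds: 0.0002 ÷ 0.9998 = 1/4999.
False-positive rate = 1 − 0.96 = 0.04; likelihood ratio of a positive = 0.93/0.04 = 23.25.
Target odds: 0.999 ÷ 0.001 = 999.
Need (1/4999) × 23.25ⁿ ≥ 999, i.e. 23.25ⁿ ≥ 4994001.
23.25⁴ = 74805201/256 falls short of 4994001 but 23.25⁵ ≈6.79383e+06 reaches it, so n = 5.

5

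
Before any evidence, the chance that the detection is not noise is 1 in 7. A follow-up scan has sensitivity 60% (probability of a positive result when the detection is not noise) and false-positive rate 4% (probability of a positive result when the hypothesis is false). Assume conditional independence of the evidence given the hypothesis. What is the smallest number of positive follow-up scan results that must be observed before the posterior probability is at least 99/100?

3

Prior odds = (1/7)/(6/7) = 1/6.
Likelihood ratio of a positive result = 0.6/0.04 = 15.
Target odds: 0.99 ÷ 0.01 = 99.
Require 15ⁿ ≥ 99 ÷ (1/6) = 594.
15² = 225 falls short of 594 but 15³ = 3375 reaches it, so n = 3.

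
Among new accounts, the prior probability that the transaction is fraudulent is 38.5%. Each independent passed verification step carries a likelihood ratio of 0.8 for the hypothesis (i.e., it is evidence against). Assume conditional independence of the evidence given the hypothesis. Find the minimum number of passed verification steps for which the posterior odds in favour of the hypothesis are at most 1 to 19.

12

Prior odds = 0.385/0.615 = 77/123.
Likelihood ratio per passed verification step = 0.8.
Target odds = 1/19.
Need (77/123) × 0.8ⁿ ≤ 1/19, i.e. 0.8ⁿ ≤ 123/1463.
0.8¹¹ = 4194304/48828125 is still above 123/1463 but 0.8¹² = 16777216/244140625 is at or below it, so n = 12.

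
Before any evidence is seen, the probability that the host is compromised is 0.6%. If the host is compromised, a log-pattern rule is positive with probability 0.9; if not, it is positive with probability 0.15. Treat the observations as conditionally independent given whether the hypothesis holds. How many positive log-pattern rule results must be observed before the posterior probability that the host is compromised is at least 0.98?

Prior odds = 0.006/0.994 = 3/497.
Likelihood ratio of a positive = 0.9/0.15 = 6.
Target odds: 0.98 ÷ 0.02 = 49.
Need (3/497) × 6ⁿ ≥ 49, i.e. 6ⁿ ≥ 24353/3.
6⁵ = 7776 falls short of 24353/3 but 6⁶ = 46656 reaches it, so n = 6.

6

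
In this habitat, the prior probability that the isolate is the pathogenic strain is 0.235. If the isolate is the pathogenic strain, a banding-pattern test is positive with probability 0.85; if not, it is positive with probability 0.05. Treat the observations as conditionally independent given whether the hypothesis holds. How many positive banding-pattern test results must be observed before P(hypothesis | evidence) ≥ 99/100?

3

Prior odds: 0.235 ÷ 0.765 = 47/153.
Likelihood ratio of a positive = 0.85/0.05 = 17.
Target odds: 0.99 ÷ 0.01 = 99.
Require 17ⁿ ≥ 99 ÷ (47/153) = 15147/47.
17² = 289 falls short of 15147/47 but 17³ = 4913 reaches it, so n = 3.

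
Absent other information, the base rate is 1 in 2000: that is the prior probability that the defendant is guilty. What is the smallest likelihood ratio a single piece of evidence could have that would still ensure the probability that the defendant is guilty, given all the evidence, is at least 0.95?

37981

Prior odds = 0.0005/0.9995 = 1/1999.
Target odds = 0.95/0.05 = 19.
Required Bayes factor = 19 ÷ (1/1999) = 37981.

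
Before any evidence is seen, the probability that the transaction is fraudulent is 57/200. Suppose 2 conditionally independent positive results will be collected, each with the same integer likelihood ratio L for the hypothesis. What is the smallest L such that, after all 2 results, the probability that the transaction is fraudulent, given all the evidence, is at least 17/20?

Prior odds = 0.285/0.715 = 57/143.
Target odds = 0.85/0.15 = 17/3.
Need L² ≥ 17/3 ÷ (57/143) = 2431/171.
3² = 9 < 2431/171 ≤ 16 = 4², so L = 4.

4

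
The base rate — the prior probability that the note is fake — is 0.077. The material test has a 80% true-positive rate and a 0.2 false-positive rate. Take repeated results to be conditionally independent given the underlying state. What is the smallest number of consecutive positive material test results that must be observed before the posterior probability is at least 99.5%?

Prior odds: 0.077 ÷ 0.923 = 77/923.
Likelihood ratio of a positive result = 0.8/0.2 = 4.
Target odds: 0.995 ÷ 0.005 = 199.
Need (77/923) × 4ⁿ ≥ 199, i.e. 4ⁿ ≥ 183677/77.
4⁵ = 1024 falls short of 183677/77 but 4⁶ = 4096 reaches it, so n = 6.

6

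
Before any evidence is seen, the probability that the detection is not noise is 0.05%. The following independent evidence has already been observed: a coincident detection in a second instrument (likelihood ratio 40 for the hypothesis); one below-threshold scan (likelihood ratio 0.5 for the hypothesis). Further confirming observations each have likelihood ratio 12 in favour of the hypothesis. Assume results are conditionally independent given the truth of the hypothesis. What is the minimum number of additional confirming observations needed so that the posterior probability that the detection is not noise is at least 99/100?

4

Prior odds = 0.0005/0.9995 = 1/1999.
Combined Bayes factor of the evidence already in hand = 40 × 0.5 = 20.
Odds after that evidence = (1/1999) × 20 = 20/1999.
Target odds = 0.99/0.01 = 99.
Need 12ⁿ ≥ 99 ÷ (20/1999) = 9895.05.
12³ = 1728 falls short of 9895.05 but 12⁴ = 20736 reaches it, so n = 4.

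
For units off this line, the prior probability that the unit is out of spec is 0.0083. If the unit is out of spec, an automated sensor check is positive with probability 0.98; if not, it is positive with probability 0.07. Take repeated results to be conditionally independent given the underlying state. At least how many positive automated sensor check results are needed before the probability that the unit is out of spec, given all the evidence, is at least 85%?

Prior odds: 0.0083 ÷ 0.9917 = 83/9917.
Likelihood ratio of a positive = 0.98/0.07 = 14.
Target odds: 0.85 ÷ 0.15 = 17/3.
Need (83/9917) × 14ⁿ ≥ 17/3, i.e. 14ⁿ ≥ 168589/249.
14² = 196 falls short of 168589/249 but 14³ = 2744 reaches it, so n = 3.

3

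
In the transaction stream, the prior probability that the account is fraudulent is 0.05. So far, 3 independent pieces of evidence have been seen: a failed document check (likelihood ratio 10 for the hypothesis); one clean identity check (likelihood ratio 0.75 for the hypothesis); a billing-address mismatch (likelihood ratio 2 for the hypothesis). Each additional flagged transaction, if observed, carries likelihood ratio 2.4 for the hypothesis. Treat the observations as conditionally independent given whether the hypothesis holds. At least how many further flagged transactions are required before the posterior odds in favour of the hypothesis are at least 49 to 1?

5

Prior odds = 0.05/0.95 = 1/19.
Combined Bayes factor of the evidence already in hand = 10 × 0.75 × 2 = 15.
Odds after that evidence = (1/19) × 15 = 15/19.
Target odds = 49.
Need 2.4ⁿ ≥ 49 ÷ (15/19) = 931/15.
2.4⁴ = 33.1776 falls short of 931/15 but 2.4⁵ = 79.62624 reaches it, so n = 5.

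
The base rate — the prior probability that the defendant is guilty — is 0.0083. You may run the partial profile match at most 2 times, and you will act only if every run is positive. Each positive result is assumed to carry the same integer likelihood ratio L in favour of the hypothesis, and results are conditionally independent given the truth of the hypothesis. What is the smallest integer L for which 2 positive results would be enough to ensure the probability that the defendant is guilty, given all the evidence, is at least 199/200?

155

Prior odds = 0.0083/0.9917 = 83/9917.
Target odds = 0.995/0.005 = 199.
Need L² ≥ 199 ÷ (83/9917) = 1973483/83.
154² = 23716 < 1973483/83 ≤ 24025 = 155², so L = 155.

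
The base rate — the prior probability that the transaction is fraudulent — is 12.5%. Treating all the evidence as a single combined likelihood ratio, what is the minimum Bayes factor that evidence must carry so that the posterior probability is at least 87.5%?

49

Prior odds = 0.125/0.875 = 1/7.
Target odds = 0.875/0.125 = 7.
Required Bayes factor = 7 ÷ (1/7) = 49.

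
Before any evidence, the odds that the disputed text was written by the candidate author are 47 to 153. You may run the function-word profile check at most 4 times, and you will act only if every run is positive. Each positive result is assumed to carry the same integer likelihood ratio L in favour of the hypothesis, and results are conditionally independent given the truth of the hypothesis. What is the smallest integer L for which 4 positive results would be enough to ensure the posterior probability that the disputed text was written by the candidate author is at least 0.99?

Prior odds = 47/153.
Target odds = 0.99/0.01 = 99.
Need L⁴ ≥ 99 ÷ (47/153) = 15147/47.
4⁴ = 256 < 15147/47 ≤ 625 = 5⁴, so L = 5.

5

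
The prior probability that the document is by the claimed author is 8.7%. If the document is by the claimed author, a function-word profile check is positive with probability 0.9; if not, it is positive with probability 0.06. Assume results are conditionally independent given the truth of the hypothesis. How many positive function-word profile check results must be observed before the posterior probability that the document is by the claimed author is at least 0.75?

Prior odds = 0.087/0.913 = 87/913.
Likelihood ratio of a positive = 0.9/0.06 = 15.
Target posterior odds = 0.75/0.25 = 3.
Require 15ⁿ ≥ 3 ÷ (87/913) = 913/29.
15¹ = 15 falls short of 913/29 but 15² = 225 reaches it, so n = 2.

2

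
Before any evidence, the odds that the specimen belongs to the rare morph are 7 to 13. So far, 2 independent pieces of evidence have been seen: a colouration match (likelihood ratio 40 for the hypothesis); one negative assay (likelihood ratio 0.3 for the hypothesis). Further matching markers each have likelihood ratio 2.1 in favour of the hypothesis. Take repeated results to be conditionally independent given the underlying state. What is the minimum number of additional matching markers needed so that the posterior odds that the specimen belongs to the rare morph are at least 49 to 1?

3

Prior odds = 7/13.
Combined Bayes factor of the evidence already in hand = 40 × 0.3 = 12.
Odds after that evidence = (7/13) × 12 = 84/13.
Target odds = 49.
Need 2.1ⁿ ≥ 49 ÷ (84/13) = 91/12.
2.1² = 4.41 falls short of 91/12 but 2.1³ = 9.261 reaches it, so n = 3.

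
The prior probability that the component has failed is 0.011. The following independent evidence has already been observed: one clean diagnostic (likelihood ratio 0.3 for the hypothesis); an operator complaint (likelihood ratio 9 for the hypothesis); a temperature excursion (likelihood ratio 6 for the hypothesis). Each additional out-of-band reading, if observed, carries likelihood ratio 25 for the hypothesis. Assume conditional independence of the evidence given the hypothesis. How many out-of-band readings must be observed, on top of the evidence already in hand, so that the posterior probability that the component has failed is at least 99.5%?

3

Prior odds = 0.011/0.989 = 11/989.
Combined Bayes factor of the evidence already in hand = 0.3 × 9 × 6 = 16.2.
Odds after that evidence = (11/989) × 16.2 = 891/4945.
Target odds = 0.995/0.005 = 199.
Need 25ⁿ ≥ 199 ÷ (891/4945) = 984055/891.
25² = 625 falls short of 984055/891 but 25³ = 15625 reaches it, so n = 3.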